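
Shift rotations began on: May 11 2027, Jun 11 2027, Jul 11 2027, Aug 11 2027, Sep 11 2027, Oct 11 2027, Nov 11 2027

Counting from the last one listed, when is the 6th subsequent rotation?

Gaps: 31, 30, 31, 31, 30, 31 days — not constant. Every event is on the 11th of the month.
Pattern: the 11th of each month.
Next: December 2027 → Dec 11 2027.
Next: January 2028 → Jan 11 2028.
February 2028: Feb 11 2028.
Next: March 2028 → Mar 11 2028.
April 2028: Apr 11 2028.
May 2028: May 11 2028.

May 11 2028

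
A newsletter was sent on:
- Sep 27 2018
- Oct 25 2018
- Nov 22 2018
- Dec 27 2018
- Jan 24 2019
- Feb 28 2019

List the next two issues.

Mar 28 2019, Apr 25 2019

These are Thursdays at 28- or 35-day spacing (28, 28, 35, 28, 35).
The pattern: 4th Thursday of the month.
4th Thursday of March 2019: Mar 28 2019.
4th Thursday of April 2019: Apr 25 2019.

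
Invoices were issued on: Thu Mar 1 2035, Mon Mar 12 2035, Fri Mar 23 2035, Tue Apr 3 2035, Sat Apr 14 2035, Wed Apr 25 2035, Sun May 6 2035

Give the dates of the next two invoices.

Gaps between consecutive events: 11, 11, 11, 11, 11, 11 days — a constant 11-day interval.
Sun May 6 2035 + 11 days = Thu May 17 2035.
Thu May 17 2035 + 11 days = Mon May 28 2035.

Thu May 17 2035, Mon May 28 2035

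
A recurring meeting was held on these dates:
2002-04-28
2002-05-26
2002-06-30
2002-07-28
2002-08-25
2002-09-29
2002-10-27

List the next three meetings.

2002-11-24, 2002-12-29, 2003-01-26

Every date is a Sunday; gaps 28, 35, 28, 28, 35, 28 days.
Each is the last Sunday of its month (at least one falls on the 29th or later, ruling out '4th Sunday').
November 2002 ends with Sunday 2002-11-24.
Last Sunday of December 2002: 2002-12-29.
Last Sunday of January 2003: 2003-01-26.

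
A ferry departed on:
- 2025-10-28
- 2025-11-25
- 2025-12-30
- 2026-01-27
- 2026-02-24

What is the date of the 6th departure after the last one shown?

All Tuesdays; the gaps (28, 35, 28, 28) vary with month length.
This is the last Tuesday of each month.
March 2026 ends with Tuesday 2026-03-31.
April 2026 ends with Tuesday 2026-04-28.
Last Tuesday of May 2026: 2026-05-26.
Last Tuesday of June 2026: 2026-06-30.
July 2026 ends with Tuesday 2026-07-28.
August 2026 ends with Tuesday 2026-08-25.

2026-08-25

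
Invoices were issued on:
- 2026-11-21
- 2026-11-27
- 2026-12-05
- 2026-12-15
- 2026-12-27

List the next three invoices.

The spacing grows by 2 each time: 6, 8, 10, 12 days.
Next gap: 14 days. 2026-12-27 + 14 days = 2027-01-10.
Next gap: 16 days. 2027-01-10 + 16 days = 2027-01-26.
Next gap: 18 days. 2027-01-26 + 18 days = 2027-02-13.

2027-01-10, 2027-01-26, 2027-02-13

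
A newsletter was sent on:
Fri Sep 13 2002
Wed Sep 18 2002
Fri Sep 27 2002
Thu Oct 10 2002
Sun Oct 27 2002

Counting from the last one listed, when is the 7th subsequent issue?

The spacing grows by 4 each time: 5, 9, 13, 17 days.
Next gap: 21 days. Sun Oct 27 2002 + 21 days = Sun Nov 17 2002.
Next gap: 25 days. Sun Nov 17 2002 + 25 days = Thu Dec 12 2002.
Next gap: 29 days. Thu Dec 12 2002 + 29 days = Fri Jan 10 2003.
Next gap: 33 days. Fri Jan 10 2003 + 33 days = Wed Feb 12 2003.
Next gap: 37 days. Wed Feb 12 2003 + 37 days = Fri Mar 21 2003.
Next gap: 41 days. Fri Mar 21 2003 + 41 days = Thu May 1 2003.
Next gap: 45 days. Thu May 1 2003 + 45 days = Sun Jun 15 2003.

Sun Jun 15 2003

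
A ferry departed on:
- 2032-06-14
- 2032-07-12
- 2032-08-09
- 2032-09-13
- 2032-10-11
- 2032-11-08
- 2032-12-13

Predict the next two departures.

Gaps: 28, 28, 35, 28, 28, 35 days — a mix of 28 and 35. Every date is a Monday.
Each is the 2nd Monday of its month.
2nd Monday of January 2033: 2033-01-10.
February 2033 — 2nd Monday is 2033-02-14.

2033-01-10, 2033-02-14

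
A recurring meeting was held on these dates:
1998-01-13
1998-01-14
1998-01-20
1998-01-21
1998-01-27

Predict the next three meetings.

1998-01-28, 1998-02-03, 1998-02-04

Every event lands on a Tuesday or Wednesday (gaps cycle 1, 6, 1, 6).
So the schedule is: every Tuesday and Wednesday.
Next Wednesday: 1998-01-28.
Next Tuesday: 1998-02-03.
The following Wednesday is 1998-02-04.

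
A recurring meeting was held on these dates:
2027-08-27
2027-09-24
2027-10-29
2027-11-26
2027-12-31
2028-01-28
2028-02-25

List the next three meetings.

2028-03-31, 2028-04-28, 2028-05-26

Every date is a Friday; gaps 28, 35, 28, 35, 28, 28 days.
Each is the last Friday of its month (at least one falls on the 29th or later, ruling out '4th Friday').
Last Friday of March 2028: 2028-03-31.
Last Friday of April 2028: 2028-04-28.
May 2028 ends with Friday 2028-05-26.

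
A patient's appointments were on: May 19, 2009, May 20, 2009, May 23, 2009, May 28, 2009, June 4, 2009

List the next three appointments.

June 13, 2009; June 24, 2009; July 7, 2009

Gaps: 1, 3, 5, 7 days — each gap is 2 larger than the previous one.
Next gap: 9 days. June 4, 2009 + 9 days = June 13, 2009.
Next gap: 11 days. June 13, 2009 + 11 days = June 24, 2009.
Next gap: 13 days. June 24, 2009 + 13 days = July 7, 2009.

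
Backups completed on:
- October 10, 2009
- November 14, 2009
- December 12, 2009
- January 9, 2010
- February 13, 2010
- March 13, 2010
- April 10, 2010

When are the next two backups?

May 8, 2010; June 12, 2010

Gaps: 35, 28, 28, 35, 28, 28 days — a mix of 28 and 35. Every date is a Saturday.
Each is the 2nd Saturday of its month.
May 2010 — 2nd Saturday is May 8, 2010.
2nd Saturday of June 2010: June 12, 2010.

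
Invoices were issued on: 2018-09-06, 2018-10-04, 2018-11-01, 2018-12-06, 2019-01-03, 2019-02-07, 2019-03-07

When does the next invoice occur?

These are Thursdays at 28- or 35-day spacing (28, 28, 35, 28, 35, 28).
The pattern: 1st Thursday of the month.
April 2019 — 1st Thursday is 2019-04-04.

2019-04-04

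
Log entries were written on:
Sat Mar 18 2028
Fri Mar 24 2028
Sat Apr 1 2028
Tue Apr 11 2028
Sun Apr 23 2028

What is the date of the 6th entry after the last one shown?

Intervals are 6, 8, 10, 12 days — an arithmetic progression with common difference 2.
Next gap: 14 days. Sun Apr 23 2028 + 14 days = Sun May 7 2028.
Next gap: 16 days. Sun May 7 2028 + 16 days = Tue May 23 2028.
Next gap: 18 days. Tue May 23 2028 + 18 days = Sat Jun 10 2028.
Next gap: 20 days. Sat Jun 10 2028 + 20 days = Fri Jun 30 2028.
Next gap: 22 days. Fri Jun 30 2028 + 22 days = Sat Jul 22 2028.
Next gap: 24 days. Sat Jul 22 2028 + 24 days = Tue Aug 15 2028.

Tue Aug 15 2028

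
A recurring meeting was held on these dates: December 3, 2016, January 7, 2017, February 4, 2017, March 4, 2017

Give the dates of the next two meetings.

These are Saturdays at 28- or 35-day spacing (35, 28, 28).
The pattern: 1st Saturday of the month.
April 2017 — 1st Saturday is April 1, 2017.
1st Saturday of May 2017: May 6, 2017.

April 1, 2017; May 6, 2017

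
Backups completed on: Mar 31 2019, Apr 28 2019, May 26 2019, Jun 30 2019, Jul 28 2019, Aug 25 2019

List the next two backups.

Sep 29 2019, Oct 27 2019

Every date is a Sunday; gaps 28, 28, 35, 28, 28 days.
Each is the last Sunday of its month (at least one falls on the 29th or later, ruling out '4th Sunday').
Last Sunday of September 2019: Sep 29 2019.
Last Sunday of October 2019: Oct 27 2019.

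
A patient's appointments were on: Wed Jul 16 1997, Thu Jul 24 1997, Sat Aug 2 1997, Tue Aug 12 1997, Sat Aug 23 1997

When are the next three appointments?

Gaps: 8, 9, 10, 11 days — each gap is 1 larger than the previous one.
Next gap: 12 days. Sat Aug 23 1997 + 12 days = Thu Sep 4 1997.
Next gap: 13 days. Thu Sep 4 1997 + 13 days = Wed Sep 17 1997.
Next gap: 14 days. Wed Sep 17 1997 + 14 days = Wed Oct 1 1997.

Thu Sep 4 1997, Wed Sep 17 1997, Wed Oct 1 1997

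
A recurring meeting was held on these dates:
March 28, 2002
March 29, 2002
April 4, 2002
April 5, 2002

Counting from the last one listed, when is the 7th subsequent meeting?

May 2, 2002

Every event lands on a Thursday or Friday (gaps cycle 1, 6, 1).
So the schedule is: every Thursday and Friday.
The following Thursday is April 11, 2002.
Next Friday: April 12, 2002.
The following Thursday is April 18, 2002.
The following Friday is April 19, 2002.
The following Thursday is April 25, 2002.
Next Friday: April 26, 2002.
The following Thursday is May 2, 2002.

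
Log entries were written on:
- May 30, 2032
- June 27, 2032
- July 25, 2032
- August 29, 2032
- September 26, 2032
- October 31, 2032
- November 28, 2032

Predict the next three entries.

December 26, 2032; January 30, 2033; February 27, 2033

Every date is a Sunday; gaps 28, 28, 35, 28, 35, 28 days.
Each is the last Sunday of its month (at least one falls on the 29th or later, ruling out '4th Sunday').
December 2032 ends with Sunday December 26, 2032.
January 2033 ends with Sunday January 30, 2033.
Last Sunday of February 2033: February 27, 2033.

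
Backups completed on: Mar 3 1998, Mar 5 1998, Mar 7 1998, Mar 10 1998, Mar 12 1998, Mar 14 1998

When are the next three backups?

Every event lands on a Tuesday or Thursday or Saturday (gaps cycle 2, 2, 3, 2, 2).
So the schedule is: every Tuesday, Thursday and Saturday.
Next Tuesday: Mar 17 1998.
The following Thursday is Mar 19 1998.
Next Saturday: Mar 21 1998.

Mar 17 1998, Mar 19 1998, Mar 21 1998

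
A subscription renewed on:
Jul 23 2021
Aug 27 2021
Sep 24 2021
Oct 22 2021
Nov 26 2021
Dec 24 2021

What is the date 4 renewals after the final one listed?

Gaps: 35, 28, 28, 35, 28 days — a mix of 28 and 35. Every date is a Friday.
Each is the 4th Friday of its month.
January 2022 — 4th Friday is Jan 28 2022.
February 2022 — 4th Friday is Feb 25 2022.
4th Friday of March 2022: Mar 25 2022.
4th Friday of April 2022: Apr 22 2022.

Apr 22 2022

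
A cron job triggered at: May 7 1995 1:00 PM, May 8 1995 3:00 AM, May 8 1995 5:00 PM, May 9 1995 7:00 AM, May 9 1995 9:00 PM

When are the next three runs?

May 10 1995 11:00 AM, May 11 1995 1:00 AM, May 11 1995 3:00 PM

The interval is a steady 14 hours (14, 14, 14, 14).
May 9 1995 9:00 PM + 14 h = May 10 1995 11:00 AM.
May 10 1995 11:00 AM + 14 h = May 11 1995 1:00 AM.
May 11 1995 1:00 AM + 14 h = May 11 1995 3:00 PM.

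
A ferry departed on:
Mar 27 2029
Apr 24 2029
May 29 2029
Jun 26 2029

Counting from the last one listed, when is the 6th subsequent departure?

Dec 25 2029

Every date is a Tuesday; gaps 28, 35, 28 days.
Each is the last Tuesday of its month (at least one falls on the 29th or later, ruling out '4th Tuesday').
July 2029 ends with Tuesday Jul 31 2029.
August 2029 ends with Tuesday Aug 28 2029.
September 2029 ends with Tuesday Sep 25 2029.
Last Tuesday of October 2029: Oct 30 2029.
Last Tuesday of November 2029: Nov 27 2029.
December 2029 ends with Tuesday Dec 25 2029.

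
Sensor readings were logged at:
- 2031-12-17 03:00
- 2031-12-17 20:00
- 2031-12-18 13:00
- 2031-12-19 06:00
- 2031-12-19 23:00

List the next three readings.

2031-12-20 16:00, 2031-12-21 09:00, 2031-12-22 02:00

Gaps: 17, 17, 17, 17 hours — each event is 17 hours after the previous one.
2031-12-19 23:00 + 17 h = 2031-12-20 16:00.
2031-12-20 16:00 + 17 h = 2031-12-21 09:00.
2031-12-21 09:00 + 17 h = 2031-12-22 02:00.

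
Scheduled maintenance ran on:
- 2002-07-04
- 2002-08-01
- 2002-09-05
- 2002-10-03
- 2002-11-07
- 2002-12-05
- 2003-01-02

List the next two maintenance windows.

Gaps: 28, 35, 28, 35, 28, 28 days — a mix of 28 and 35. Every date is a Thursday.
Each is the 1st Thursday of its month.
February 2003 — 1st Thursday is 2003-02-06.
1st Thursday of March 2003: 2003-03-06.

2003-02-06, 2003-03-06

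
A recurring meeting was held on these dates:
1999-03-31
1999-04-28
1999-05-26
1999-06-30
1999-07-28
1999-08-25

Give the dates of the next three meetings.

Every date is a Wednesday; gaps 28, 28, 35, 28, 28 days.
Each is the last Wednesday of its month (at least one falls on the 29th or later, ruling out '4th Wednesday').
Last Wednesday of September 1999: 1999-09-29.
Last Wednesday of October 1999: 1999-10-27.
November 1999 ends with Wednesday 1999-11-24.

1999-09-29, 1999-10-27, 1999-11-24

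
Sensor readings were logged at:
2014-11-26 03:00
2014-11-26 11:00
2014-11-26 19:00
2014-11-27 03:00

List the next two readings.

Spacing: 8, 8, 8 h — constant 8 h.
2014-11-27 03:00 + 8 h = 2014-11-27 11:00.
2014-11-27 11:00 + 8 h = 2014-11-27 19:00.

2014-11-27 11:00, 2014-11-27 19:00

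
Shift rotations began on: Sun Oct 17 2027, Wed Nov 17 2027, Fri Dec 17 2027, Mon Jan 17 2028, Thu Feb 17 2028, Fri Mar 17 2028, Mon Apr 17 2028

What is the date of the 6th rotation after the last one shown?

Tue Oct 17 2028

Gaps: 31, 30, 31, 31, 29, 31 days — not constant. Every event is on the 17th of the month.
Pattern: the 17th of each month.
Next: May 2028 → Wed May 17 2028.
June 2028: Sat Jun 17 2028.
July 2028: Mon Jul 17 2028.
August 2028: Thu Aug 17 2028.
Next: September 2028 → Sun Sep 17 2028.
October 2028: Tue Oct 17 2028.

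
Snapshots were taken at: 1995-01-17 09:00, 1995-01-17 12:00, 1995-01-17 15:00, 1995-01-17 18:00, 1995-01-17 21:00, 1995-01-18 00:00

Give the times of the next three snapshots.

1995-01-18 03:00, 1995-01-18 06:00, 1995-01-18 09:00

The interval is a steady 3 hours (3, 3, 3, 3, 3).
1995-01-18 00:00 + 3 h = 1995-01-18 03:00.
1995-01-18 03:00 + 3 h = 1995-01-18 06:00.
1995-01-18 06:00 + 3 h = 1995-01-18 09:00.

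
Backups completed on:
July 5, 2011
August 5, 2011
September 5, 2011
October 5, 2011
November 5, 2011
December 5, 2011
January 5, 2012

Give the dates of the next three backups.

February 5, 2012; March 5, 2012; April 5, 2012

The day-of-month is always 5 (31, 31, 30, 31, 30, 31 days between events).
So this recurs on the 5th of each month.
Next: February 2012 → February 5, 2012.
Next: March 2012 → March 5, 2012.
Next: April 2012 → April 5, 2012.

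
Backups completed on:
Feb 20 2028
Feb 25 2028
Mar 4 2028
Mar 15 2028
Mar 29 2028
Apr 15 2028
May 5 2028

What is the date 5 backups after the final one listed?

Sep 27 2028

Gaps: 5, 8, 11, 14, 17, 20 days — each gap is 3 larger than the previous one.
Next gap: 23 days. May 5 2028 + 23 days = May 28 2028.
Next gap: 26 days. May 28 2028 + 26 days = Jun 23 2028.
Next gap: 29 days. Jun 23 2028 + 29 days = Jul 22 2028.
Next gap: 32 days. Jul 22 2028 + 32 days = Aug 23 2028.
Next gap: 35 days. Aug 23 2028 + 35 days = Sep 27 2028.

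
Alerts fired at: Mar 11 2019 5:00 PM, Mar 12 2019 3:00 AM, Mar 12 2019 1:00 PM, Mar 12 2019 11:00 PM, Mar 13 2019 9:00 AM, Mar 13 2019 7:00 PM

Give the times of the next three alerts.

Mar 14 2019 5:00 AM, Mar 14 2019 3:00 PM, Mar 15 2019 1:00 AM

The interval is a steady 10 hours (10, 10, 10, 10, 10).
Mar 13 2019 7:00 PM + 10 h = Mar 14 2019 5:00 AM.
Mar 14 2019 5:00 AM + 10 h = Mar 14 2019 3:00 PM.
Mar 14 2019 3:00 PM + 10 h = Mar 15 2019 1:00 AM.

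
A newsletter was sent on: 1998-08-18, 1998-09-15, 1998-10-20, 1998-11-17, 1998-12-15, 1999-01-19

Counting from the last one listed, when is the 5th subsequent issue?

Gaps: 28, 35, 28, 28, 35 days — a mix of 28 and 35. Every date is a Tuesday.
Each is the 3rd Tuesday of its month.
3rd Tuesday of February 1999: 1999-02-16.
March 1999 — 3rd Tuesday is 1999-03-16.
3rd Tuesday of April 1999: 1999-04-20.
May 1999 — 3rd Tuesday is 1999-05-18.
June 1999 — 3rd Tuesday is 1999-06-15.

1999-06-15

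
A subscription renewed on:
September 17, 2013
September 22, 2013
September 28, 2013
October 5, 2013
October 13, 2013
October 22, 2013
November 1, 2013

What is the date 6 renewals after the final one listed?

January 21, 2014

Gaps: 5, 6, 7, 8, 9, 10 days — each gap is 1 larger than the previous one.
Next gap: 11 days. November 1, 2013 + 11 days = November 12, 2013.
Next gap: 12 days. November 12, 2013 + 12 days = November 24, 2013.
Next gap: 13 days. November 24, 2013 + 13 days = December 7, 2013.
Next gap: 14 days. December 7, 2013 + 14 days = December 21, 2013.
Next gap: 15 days. December 21, 2013 + 15 days = January 5, 2014.
Next gap: 16 days. January 5, 2014 + 16 days = January 21, 2014.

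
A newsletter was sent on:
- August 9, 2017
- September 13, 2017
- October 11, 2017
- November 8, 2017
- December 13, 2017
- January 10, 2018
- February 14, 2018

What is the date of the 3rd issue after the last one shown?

May 9, 2018

These are Wednesdays at 28- or 35-day spacing (35, 28, 28, 35, 28, 35).
The pattern: 2nd Wednesday of the month.
March 2018 — 2nd Wednesday is March 14, 2018.
2nd Wednesday of April 2018: April 11, 2018.
2nd Wednesday of May 2018: May 9, 2018.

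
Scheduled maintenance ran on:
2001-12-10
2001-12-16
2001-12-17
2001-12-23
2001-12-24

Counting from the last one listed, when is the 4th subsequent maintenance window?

Every event lands on a Monday or Sunday (gaps cycle 6, 1, 6, 1).
So the schedule is: every Monday and Sunday.
The following Sunday is 2001-12-30.
The following Monday is 2001-12-31.
The following Sunday is 2002-01-06.
The following Monday is 2002-01-07.

2002-01-07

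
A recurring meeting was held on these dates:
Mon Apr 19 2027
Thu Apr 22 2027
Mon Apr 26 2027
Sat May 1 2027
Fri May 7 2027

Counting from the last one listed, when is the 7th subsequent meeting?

Fri Jul 16 2027

The spacing grows by 1 each time: 3, 4, 5, 6 days.
Next gap: 7 days. Fri May 7 2027 + 7 days = Fri May 14 2027.
Next gap: 8 days. Fri May 14 2027 + 8 days = Sat May 22 2027.
Next gap: 9 days. Sat May 22 2027 + 9 days = Mon May 31 2027.
Next gap: 10 days. Mon May 31 2027 + 10 days = Thu Jun 10 2027.
Next gap: 11 days. Thu Jun 10 2027 + 11 days = Mon Jun 21 2027.
Next gap: 12 days. Mon Jun 21 2027 + 12 days = Sat Jul 3 2027.
Next gap: 13 days. Sat Jul 3 2027 + 13 days = Fri Jul 16 2027.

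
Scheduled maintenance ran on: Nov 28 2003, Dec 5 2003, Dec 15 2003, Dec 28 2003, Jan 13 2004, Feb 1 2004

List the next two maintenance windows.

Intervals are 7, 10, 13, 16, 19 days — an arithmetic progression with common difference 3.
Next gap: 22 days. Feb 1 2004 + 22 days = Feb 23 2004.
Next gap: 25 days. Feb 23 2004 + 25 days = Mar 19 2004.

Feb 23 2004, Mar 19 2004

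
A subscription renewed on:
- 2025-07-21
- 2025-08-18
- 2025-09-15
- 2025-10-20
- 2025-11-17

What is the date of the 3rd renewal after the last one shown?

All dates are Mondays, 28, 28, 35, 28 days apart.
Specifically, the 3rd Monday of each month.
December 2025 — 3rd Monday is 2025-12-15.
3rd Monday of January 2026: 2026-01-19.
February 2026 — 3rd Monday is 2026-02-16.

2026-02-16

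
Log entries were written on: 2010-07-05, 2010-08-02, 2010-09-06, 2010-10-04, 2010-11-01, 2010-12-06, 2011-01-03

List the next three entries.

2011-02-07, 2011-03-07, 2011-04-04

All dates are Mondays, 28, 35, 28, 28, 35, 28 days apart.
Specifically, the 1st Monday of each month.
February 2011 — 1st Monday is 2011-02-07.
March 2011 — 1st Monday is 2011-03-07.
1st Monday of April 2011: 2011-04-04.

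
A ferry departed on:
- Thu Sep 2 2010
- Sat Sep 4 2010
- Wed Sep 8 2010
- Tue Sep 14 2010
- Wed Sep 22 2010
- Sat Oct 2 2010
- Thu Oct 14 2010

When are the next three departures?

Thu Oct 28 2010, Sat Nov 13 2010, Wed Dec 1 2010

The spacing grows by 2 each time: 2, 4, 6, 8, 10, 12 days.
Next gap: 14 days. Thu Oct 14 2010 + 14 days = Thu Oct 28 2010.
Next gap: 16 days. Thu Oct 28 2010 + 16 days = Sat Nov 13 2010.
Next gap: 18 days. Sat Nov 13 2010 + 18 days = Wed Dec 1 2010.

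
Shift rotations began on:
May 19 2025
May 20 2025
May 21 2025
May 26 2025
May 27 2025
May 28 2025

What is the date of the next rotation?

Jun 2 2025

Gaps: 1, 1, 5, 1, 1 days — not constant, but cyclic with period 3.
The events fall on every Monday, Tuesday and Wednesday.
Next Monday: Jun 2 2025.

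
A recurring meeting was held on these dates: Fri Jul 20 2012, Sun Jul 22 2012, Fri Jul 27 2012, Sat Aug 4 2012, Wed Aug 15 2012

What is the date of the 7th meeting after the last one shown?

Wed Jan 23 2013

Intervals are 2, 5, 8, 11 days — an arithmetic progression with common difference 3.
Next gap: 14 days. Wed Aug 15 2012 + 14 days = Wed Aug 29 2012.
Next gap: 17 days. Wed Aug 29 2012 + 17 days = Sat Sep 15 2012.
Next gap: 20 days. Sat Sep 15 2012 + 20 days = Fri Oct 5 2012.
Next gap: 23 days. Fri Oct 5 2012 + 23 days = Sun Oct 28 2012.
Next gap: 26 days. Sun Oct 28 2012 + 26 days = Fri Nov 23 2012.
Next gap: 29 days. Fri Nov 23 2012 + 29 days = Sat Dec 22 2012.
Next gap: 32 days. Sat Dec 22 2012 + 32 days = Wed Jan 23 2013.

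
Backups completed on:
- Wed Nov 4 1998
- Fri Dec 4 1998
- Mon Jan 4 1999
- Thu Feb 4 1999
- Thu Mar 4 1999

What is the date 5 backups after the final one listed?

The day-of-month is always 4 (30, 31, 31, 28 days between events).
So this recurs on the 4th of each month.
Next: April 1999 → Sun Apr 4 1999.
May 1999: Tue May 4 1999.
Next: June 1999 → Fri Jun 4 1999.
Next: July 1999 → Sun Jul 4 1999.
Next: August 1999 → Wed Aug 4 1999.

Wed Aug 4 1999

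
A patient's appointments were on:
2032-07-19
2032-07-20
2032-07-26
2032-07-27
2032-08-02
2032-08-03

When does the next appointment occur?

2032-08-09

Gaps: 1, 6, 1, 6, 1 days — not constant, but cyclic with period 2.
The events fall on every Monday and Tuesday.
Next Monday: 2032-08-09.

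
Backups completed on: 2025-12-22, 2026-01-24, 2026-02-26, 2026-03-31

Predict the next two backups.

2026-05-03, 2026-06-05

Every event comes 33 days after the last (33, 33, 33).
2026-03-31 + 33 days = 2026-05-03.
2026-05-03 + 33 days = 2026-06-05.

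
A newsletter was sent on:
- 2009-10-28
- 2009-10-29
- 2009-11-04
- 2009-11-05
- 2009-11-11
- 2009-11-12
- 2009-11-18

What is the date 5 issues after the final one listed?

Gaps: 1, 6, 1, 6, 1, 6 days — not constant, but cyclic with period 2.
The events fall on every Wednesday and Thursday.
Next Thursday: 2009-11-19.
Next Wednesday: 2009-11-25.
Next Thursday: 2009-11-26.
The following Wednesday is 2009-12-02.
The following Thursday is 2009-12-03.

2009-12-03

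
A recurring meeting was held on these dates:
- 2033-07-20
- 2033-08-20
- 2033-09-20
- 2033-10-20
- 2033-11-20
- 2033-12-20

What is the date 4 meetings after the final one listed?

Each date is the 20th; the gaps (31, 31, 30, 31, 30) track the month lengths.
The rule is the 20th of each month.
January 2034: 2034-01-20.
February 2034: 2034-02-20.
March 2034: 2034-03-20.
Next: April 2034 → 2034-04-20.

2034-04-20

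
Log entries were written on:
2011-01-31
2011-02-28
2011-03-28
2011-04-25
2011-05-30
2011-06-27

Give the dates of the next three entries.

2011-07-25, 2011-08-29, 2011-09-26

Every date is a Monday; gaps 28, 28, 28, 35, 28 days.
Each is the last Monday of its month (at least one falls on the 29th or later, ruling out '4th Monday').
July 2011 ends with Monday 2011-07-25.
Last Monday of August 2011: 2011-08-29.
Last Monday of September 2011: 2011-09-26.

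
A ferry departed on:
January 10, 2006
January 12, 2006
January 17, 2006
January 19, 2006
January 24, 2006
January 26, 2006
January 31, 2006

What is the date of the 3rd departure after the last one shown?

Gaps: 2, 5, 2, 5, 2, 5 days — not constant, but cyclic with period 2.
The events fall on every Tuesday and Thursday.
Next Thursday: February 2, 2006.
The following Tuesday is February 7, 2006.
The following Thursday is February 9, 2006.

February 9, 2006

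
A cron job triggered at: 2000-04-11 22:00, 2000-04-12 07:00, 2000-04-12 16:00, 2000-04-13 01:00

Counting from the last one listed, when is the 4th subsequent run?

Spacing: 9, 9, 9 h — constant 9 h.
2000-04-13 01:00 + 9 h = 2000-04-13 10:00.
2000-04-13 10:00 + 9 h = 2000-04-13 19:00.
2000-04-13 19:00 + 9 h = 2000-04-14 04:00.
2000-04-14 04:00 + 9 h = 2000-04-14 13:00.

2000-04-14 13:00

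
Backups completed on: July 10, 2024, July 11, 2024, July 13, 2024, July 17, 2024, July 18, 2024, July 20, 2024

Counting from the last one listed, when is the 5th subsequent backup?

August 1, 2024

The gap pattern 1, 2, 4, 1, 2 repeats every 3 events.
These are the Wednesdays, Thursdays and Saturdays of each week.
Next Wednesday: July 24, 2024.
Next Thursday: July 25, 2024.
The following Saturday is July 27, 2024.
Next Wednesday: July 31, 2024.
Next Thursday: August 1, 2024.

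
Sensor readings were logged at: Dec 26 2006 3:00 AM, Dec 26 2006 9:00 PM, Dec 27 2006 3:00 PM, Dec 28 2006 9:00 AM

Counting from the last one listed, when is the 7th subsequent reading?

Spacing: 18, 18, 18 h — constant 18 h.
Dec 28 2006 9:00 AM + 18 h = Dec 29 2006 3:00 AM.
Dec 29 2006 3:00 AM + 18 h = Dec 29 2006 9:00 PM.
Dec 29 2006 9:00 PM + 18 h = Dec 30 2006 3:00 PM.
Dec 30 2006 3:00 PM + 18 h = Dec 31 2006 9:00 AM.
Dec 31 2006 9:00 AM + 18 h = Jan 1 2007 3:00 AM.
Jan 1 2007 3:00 AM + 18 h = Jan 1 2007 9:00 PM.
Jan 1 2007 9:00 PM + 18 h = Jan 2 2007 3:00 PM.

Jan 2 2007 3:00 PM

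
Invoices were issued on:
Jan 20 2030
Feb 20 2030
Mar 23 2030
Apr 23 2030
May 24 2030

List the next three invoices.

Gaps between consecutive events: 31, 31, 31, 31 days — a constant 31-day interval.
May 24 2030 + 31 days = Jun 24 2030.
Jun 24 2030 + 31 days = Jul 25 2030.
Jul 25 2030 + 31 days = Aug 25 2030.

Jun 24 2030, Jul 25 2030, Aug 25 2030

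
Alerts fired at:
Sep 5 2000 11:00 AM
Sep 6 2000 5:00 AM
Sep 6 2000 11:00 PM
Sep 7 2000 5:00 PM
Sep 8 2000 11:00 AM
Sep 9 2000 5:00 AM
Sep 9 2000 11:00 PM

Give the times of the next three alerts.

The interval is a steady 18 hours (18, 18, 18, 18, 18, 18).
Sep 9 2000 11:00 PM + 18 h = Sep 10 2000 5:00 PM.
Sep 10 2000 5:00 PM + 18 h = Sep 11 2000 11:00 AM.
Sep 11 2000 11:00 AM + 18 h = Sep 12 2000 5:00 AM.

Sep 10 2000 5:00 PM, Sep 11 2000 11:00 AM, Sep 12 2000 5:00 AM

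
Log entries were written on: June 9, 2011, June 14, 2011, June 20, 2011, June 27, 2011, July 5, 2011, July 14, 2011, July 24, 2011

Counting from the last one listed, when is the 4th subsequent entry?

September 12, 2011

The spacing grows by 1 each time: 5, 6, 7, 8, 9, 10 days.
Next gap: 11 days. July 24, 2011 + 11 days = August 4, 2011.
Next gap: 12 days. August 4, 2011 + 12 days = August 16, 2011.
Next gap: 13 days. August 16, 2011 + 13 days = August 29, 2011.
Next gap: 14 days. August 29, 2011 + 14 days = September 12, 2011.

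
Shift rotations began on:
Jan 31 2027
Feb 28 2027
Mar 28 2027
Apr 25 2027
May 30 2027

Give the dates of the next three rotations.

Every date is a Sunday; gaps 28, 28, 28, 35 days.
Each is the last Sunday of its month (at least one falls on the 29th or later, ruling out '4th Sunday').
Last Sunday of June 2027: Jun 27 2027.
July 2027 ends with Sunday Jul 25 2027.
August 2027 ends with Sunday Aug 29 2027.

Jun 27 2027, Jul 25 2027, Aug 29 2027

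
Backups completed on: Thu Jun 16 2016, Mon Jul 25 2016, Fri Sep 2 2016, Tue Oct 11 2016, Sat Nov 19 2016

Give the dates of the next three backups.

Wed Dec 28 2016, Sun Feb 5 2017, Thu Mar 16 2017

The spacing is 39, 39, 39, 39 days — always 39 days.
Sat Nov 19 2016 + 39 days = Wed Dec 28 2016.
Wed Dec 28 2016 + 39 days = Sun Feb 5 2017.
Sun Feb 5 2017 + 39 days = Thu Mar 16 2017.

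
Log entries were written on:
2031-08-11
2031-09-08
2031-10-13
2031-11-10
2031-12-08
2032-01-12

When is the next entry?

Gaps: 28, 35, 28, 28, 35 days — a mix of 28 and 35. Every date is a Monday.
Each is the 2nd Monday of its month.
2nd Monday of February 2032: 2032-02-09.

2032-02-09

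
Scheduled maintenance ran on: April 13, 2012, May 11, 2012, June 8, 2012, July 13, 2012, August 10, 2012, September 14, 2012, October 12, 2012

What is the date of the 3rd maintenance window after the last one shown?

All dates are Fridays, 28, 28, 35, 28, 35, 28 days apart.
Specifically, the 2nd Friday of each month.
2nd Friday of November 2012: November 9, 2012.
December 2012 — 2nd Friday is December 14, 2012.
January 2013 — 2nd Friday is January 11, 2013.

January 11, 2013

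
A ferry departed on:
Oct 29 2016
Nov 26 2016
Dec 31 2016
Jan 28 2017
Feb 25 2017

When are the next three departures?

Mar 25 2017, Apr 29 2017, May 27 2017

Every date is a Saturday; gaps 28, 35, 28, 28 days.
Each is the last Saturday of its month (at least one falls on the 29th or later, ruling out '4th Saturday').
March 2017 ends with Saturday Mar 25 2017.
April 2017 ends with Saturday Apr 29 2017.
May 2017 ends with Saturday May 27 2017.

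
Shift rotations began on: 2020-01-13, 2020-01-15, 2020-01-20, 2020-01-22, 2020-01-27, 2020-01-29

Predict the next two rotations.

2020-02-03, 2020-02-05

The gap pattern 2, 5, 2, 5, 2 repeats every 2 events.
These are the Mondays and Wednesdays of each week.
The following Monday is 2020-02-03.
The following Wednesday is 2020-02-05.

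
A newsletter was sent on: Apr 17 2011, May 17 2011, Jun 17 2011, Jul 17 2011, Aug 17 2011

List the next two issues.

The day-of-month is always 17 (30, 31, 30, 31 days between events).
So this recurs on the 17th of each month.
Next: September 2011 → Sep 17 2011.
October 2011: Oct 17 2011.

Sep 17 2011, Oct 17 2011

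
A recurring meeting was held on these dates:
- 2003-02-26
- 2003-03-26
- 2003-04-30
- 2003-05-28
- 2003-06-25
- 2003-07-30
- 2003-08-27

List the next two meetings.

These are Wednesdays with 28, 35, 28, 28, 35, 28-day gaps.
Each is the final Wednesday of its month — 2003-04-30 is past the 28th, so '4th Wednesday' doesn't fit.
Last Wednesday of September 2003: 2003-09-24.
October 2003 ends with Wednesday 2003-10-29.

2003-09-24, 2003-10-29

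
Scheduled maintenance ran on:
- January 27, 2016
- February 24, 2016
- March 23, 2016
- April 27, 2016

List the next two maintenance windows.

May 25, 2016; June 22, 2016

Gaps: 28, 28, 35 days — a mix of 28 and 35. Every date is a Wednesday.
Each is the 4th Wednesday of its month.
4th Wednesday of May 2016: May 25, 2016.
4th Wednesday of June 2016: June 22, 2016.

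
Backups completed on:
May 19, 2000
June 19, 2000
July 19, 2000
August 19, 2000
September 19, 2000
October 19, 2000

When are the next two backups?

The day-of-month is always 19 (31, 30, 31, 31, 30 days between events).
So this recurs on the 19th of each month.
Next: November 2000 → November 19, 2000.
December 2000: December 19, 2000.

November 19, 2000; December 19, 2000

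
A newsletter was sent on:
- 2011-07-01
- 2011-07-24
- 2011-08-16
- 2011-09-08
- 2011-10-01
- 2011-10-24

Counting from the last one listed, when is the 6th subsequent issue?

2012-03-10

Every event comes 23 days after the last (23, 23, 23, 23, 23).
2011-10-24 + 23 days = 2011-11-16.
2011-11-16 + 23 days = 2011-12-09.
2011-12-09 + 23 days = 2012-01-01.
2012-01-01 + 23 days = 2012-01-24.
2012-01-24 + 23 days = 2012-02-16.
2012-02-16 + 23 days = 2012-03-10.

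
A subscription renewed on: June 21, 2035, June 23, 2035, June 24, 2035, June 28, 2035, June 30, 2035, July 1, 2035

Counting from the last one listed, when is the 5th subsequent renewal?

July 14, 2035

Every event lands on a Thursday or Saturday or Sunday (gaps cycle 2, 1, 4, 2, 1).
So the schedule is: every Thursday, Saturday and Sunday.
Next Thursday: July 5, 2035.
The following Saturday is July 7, 2035.
Next Sunday: July 8, 2035.
Next Thursday: July 12, 2035.
The following Saturday is July 14, 2035.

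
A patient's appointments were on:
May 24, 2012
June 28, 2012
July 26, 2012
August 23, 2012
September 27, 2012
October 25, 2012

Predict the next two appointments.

All dates are Thursdays, 35, 28, 28, 35, 28 days apart.
Specifically, the 4th Thursday of each month.
4th Thursday of November 2012: November 22, 2012.
December 2012 — 4th Thursday is December 27, 2012.

November 22, 2012; December 27, 2012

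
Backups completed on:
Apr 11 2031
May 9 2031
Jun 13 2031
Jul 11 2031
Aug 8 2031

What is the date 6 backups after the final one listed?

Gaps: 28, 35, 28, 28 days — a mix of 28 and 35. Every date is a Friday.
Each is the 2nd Friday of its month.
September 2031 — 2nd Friday is Sep 12 2031.
October 2031 — 2nd Friday is Oct 10 2031.
November 2031 — 2nd Friday is Nov 14 2031.
December 2031 — 2nd Friday is Dec 12 2031.
January 2032 — 2nd Friday is Jan 9 2032.
2nd Friday of February 2032: Feb 13 2032.

Feb 13 2032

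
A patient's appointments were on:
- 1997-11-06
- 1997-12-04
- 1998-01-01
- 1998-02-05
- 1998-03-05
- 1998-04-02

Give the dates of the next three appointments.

1998-05-07, 1998-06-04, 1998-07-02

These are Thursdays at 28- or 35-day spacing (28, 28, 35, 28, 28).
The pattern: 1st Thursday of the month.
May 1998 — 1st Thursday is 1998-05-07.
June 1998 — 1st Thursday is 1998-06-04.
July 1998 — 1st Thursday is 1998-07-02.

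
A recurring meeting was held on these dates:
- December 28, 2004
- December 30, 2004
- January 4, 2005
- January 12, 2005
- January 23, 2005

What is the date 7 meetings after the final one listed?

July 3, 2005

Gaps: 2, 5, 8, 11 days — each gap is 3 larger than the previous one.
Next gap: 14 days. January 23, 2005 + 14 days = February 6, 2005.
Next gap: 17 days. February 6, 2005 + 17 days = February 23, 2005.
Next gap: 20 days. February 23, 2005 + 20 days = March 15, 2005.
Next gap: 23 days. March 15, 2005 + 23 days = April 7, 2005.
Next gap: 26 days. April 7, 2005 + 26 days = May 3, 2005.
Next gap: 29 days. May 3, 2005 + 29 days = June 1, 2005.
Next gap: 32 days. June 1, 2005 + 32 days = July 3, 2005.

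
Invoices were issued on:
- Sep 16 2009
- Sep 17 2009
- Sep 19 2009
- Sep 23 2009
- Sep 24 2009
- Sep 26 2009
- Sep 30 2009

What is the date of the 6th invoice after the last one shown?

The gap pattern 1, 2, 4, 1, 2, 4 repeats every 3 events.
These are the Wednesdays, Thursdays and Saturdays of each week.
Next Thursday: Oct 1 2009.
Next Saturday: Oct 3 2009.
Next Wednesday: Oct 7 2009.
Next Thursday: Oct 8 2009.
The following Saturday is Oct 10 2009.
The following Wednesday is Oct 14 2009.

Oct 14 2009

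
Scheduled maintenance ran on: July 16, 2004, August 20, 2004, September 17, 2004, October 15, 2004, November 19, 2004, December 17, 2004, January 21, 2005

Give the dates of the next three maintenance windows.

All dates are Fridays, 35, 28, 28, 35, 28, 35 days apart.
Specifically, the 3rd Friday of each month.
3rd Friday of February 2005: February 18, 2005.
March 2005 — 3rd Friday is March 18, 2005.
April 2005 — 3rd Friday is April 15, 2005.

February 18, 2005; March 18, 2005; April 15, 2005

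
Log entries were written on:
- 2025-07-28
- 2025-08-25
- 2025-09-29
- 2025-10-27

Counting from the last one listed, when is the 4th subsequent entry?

All Mondays; the gaps (28, 35, 28) vary with month length.
This is the last Monday of each month.
November 2025 ends with Monday 2025-11-24.
Last Monday of December 2025: 2025-12-29.
Last Monday of January 2026: 2026-01-26.
Last Monday of February 2026: 2026-02-23.

2026-02-23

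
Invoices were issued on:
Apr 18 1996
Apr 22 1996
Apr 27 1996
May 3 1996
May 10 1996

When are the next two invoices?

May 18 1996, May 27 1996

Intervals are 4, 5, 6, 7 days — an arithmetic progression with common difference 1.
Next gap: 8 days. May 10 1996 + 8 days = May 18 1996.
Next gap: 9 days. May 18 1996 + 9 days = May 27 1996.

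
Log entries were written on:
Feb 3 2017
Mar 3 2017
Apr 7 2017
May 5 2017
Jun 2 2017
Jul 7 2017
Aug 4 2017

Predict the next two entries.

Sep 1 2017, Oct 6 2017

These are Fridays at 28- or 35-day spacing (28, 35, 28, 28, 35, 28).
The pattern: 1st Friday of the month.
1st Friday of September 2017: Sep 1 2017.
October 2017 — 1st Friday is Oct 6 2017.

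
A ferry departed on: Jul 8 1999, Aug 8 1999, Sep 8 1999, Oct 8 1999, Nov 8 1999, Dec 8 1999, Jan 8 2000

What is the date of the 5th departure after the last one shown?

Gaps: 31, 31, 30, 31, 30, 31 days — not constant. Every event is on the 8th of the month.
Pattern: the 8th of each month.
Next: February 2000 → Feb 8 2000.
March 2000: Mar 8 2000.
April 2000: Apr 8 2000.
Next: May 2000 → May 8 2000.
June 2000: Jun 8 2000.

Jun 8 2000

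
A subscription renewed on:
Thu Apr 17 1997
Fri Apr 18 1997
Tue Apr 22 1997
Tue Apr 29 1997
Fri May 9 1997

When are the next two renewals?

Thu May 22 1997, Sat Jun 7 1997

Intervals are 1, 4, 7, 10 days — an arithmetic progression with common difference 3.
Next gap: 13 days. Fri May 9 1997 + 13 days = Thu May 22 1997.
Next gap: 16 days. Thu May 22 1997 + 16 days = Sat Jun 7 1997.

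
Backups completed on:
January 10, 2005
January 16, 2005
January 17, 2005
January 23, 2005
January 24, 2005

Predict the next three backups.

The gap pattern 6, 1, 6, 1 repeats every 2 events.
These are the Mondays and Sundays of each week.
The following Sunday is January 30, 2005.
Next Monday: January 31, 2005.
Next Sunday: February 6, 2005.

January 30, 2005; January 31, 2005; February 6, 2005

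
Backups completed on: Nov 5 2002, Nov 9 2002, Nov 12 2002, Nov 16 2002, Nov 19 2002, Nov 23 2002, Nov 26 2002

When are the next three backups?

Nov 30 2002, Dec 3 2002, Dec 7 2002

The gap pattern 4, 3, 4, 3, 4, 3 repeats every 2 events.
These are the Tuesdays and Saturdays of each week.
Next Saturday: Nov 30 2002.
Next Tuesday: Dec 3 2002.
Next Saturday: Dec 7 2002.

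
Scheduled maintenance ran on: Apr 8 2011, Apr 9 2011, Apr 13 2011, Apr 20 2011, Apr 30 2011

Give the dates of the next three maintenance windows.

May 13 2011, May 29 2011, Jun 17 2011

The spacing grows by 3 each time: 1, 4, 7, 10 days.
Next gap: 13 days. Apr 30 2011 + 13 days = May 13 2011.
Next gap: 16 days. May 13 2011 + 16 days = May 29 2011.
Next gap: 19 days. May 29 2011 + 19 days = Jun 17 2011.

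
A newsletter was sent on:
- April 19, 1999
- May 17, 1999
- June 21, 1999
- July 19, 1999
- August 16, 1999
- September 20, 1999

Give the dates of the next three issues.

Gaps: 28, 35, 28, 28, 35 days — a mix of 28 and 35. Every date is a Monday.
Each is the 3rd Monday of its month.
3rd Monday of October 1999: October 18, 1999.
November 1999 — 3rd Monday is November 15, 1999.
3rd Monday of December 1999: December 20, 1999.

October 18, 1999; November 15, 1999; December 20, 1999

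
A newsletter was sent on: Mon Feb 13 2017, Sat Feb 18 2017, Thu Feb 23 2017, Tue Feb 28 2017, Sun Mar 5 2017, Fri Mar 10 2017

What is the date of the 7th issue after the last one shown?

Every event comes 5 days after the last (5, 5, 5, 5, 5).
Fri Mar 10 2017 + 5 days = Wed Mar 15 2017.
Wed Mar 15 2017 + 5 days = Mon Mar 20 2017.
Mon Mar 20 2017 + 5 days = Sat Mar 25 2017.
Sat Mar 25 2017 + 5 days = Thu Mar 30 2017.
Thu Mar 30 2017 + 5 days = Tue Apr 4 2017.
Tue Apr 4 2017 + 5 days = Sun Apr 9 2017.
Sun Apr 9 2017 + 5 days = Fri Apr 14 2017.

Fri Apr 14 2017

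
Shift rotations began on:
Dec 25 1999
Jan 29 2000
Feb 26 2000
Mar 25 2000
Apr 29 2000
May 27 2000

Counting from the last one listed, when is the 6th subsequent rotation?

Nov 25 2000

Every date is a Saturday; gaps 35, 28, 28, 35, 28 days.
Each is the last Saturday of its month (at least one falls on the 29th or later, ruling out '4th Saturday').
Last Saturday of June 2000: Jun 24 2000.
Last Saturday of July 2000: Jul 29 2000.
August 2000 ends with Saturday Aug 26 2000.
September 2000 ends with Saturday Sep 30 2000.
Last Saturday of October 2000: Oct 28 2000.
Last Saturday of November 2000: Nov 25 2000.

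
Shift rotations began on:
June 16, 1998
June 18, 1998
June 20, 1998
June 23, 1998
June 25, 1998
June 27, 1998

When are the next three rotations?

June 30, 1998; July 2, 1998; July 4, 1998

Every event lands on a Tuesday or Thursday or Saturday (gaps cycle 2, 2, 3, 2, 2).
So the schedule is: every Tuesday, Thursday and Saturday.
Next Tuesday: June 30, 1998.
Next Thursday: July 2, 1998.
Next Saturday: July 4, 1998.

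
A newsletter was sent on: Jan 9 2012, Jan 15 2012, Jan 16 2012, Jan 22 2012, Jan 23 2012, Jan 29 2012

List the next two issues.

Jan 30 2012, Feb 5 2012

The gap pattern 6, 1, 6, 1, 6 repeats every 2 events.
These are the Mondays and Sundays of each week.
Next Monday: Jan 30 2012.
The following Sunday is Feb 5 2012.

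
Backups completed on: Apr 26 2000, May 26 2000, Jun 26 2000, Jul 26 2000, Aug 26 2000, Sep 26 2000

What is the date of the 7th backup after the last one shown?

Apr 26 2001

The day-of-month is always 26 (30, 31, 30, 31, 31 days between events).
So this recurs on the 26th of each month.
Next: October 2000 → Oct 26 2000.
Next: November 2000 → Nov 26 2000.
Next: December 2000 → Dec 26 2000.
Next: January 2001 → Jan 26 2001.
Next: February 2001 → Feb 26 2001.
March 2001: Mar 26 2001.
April 2001: Apr 26 2001.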